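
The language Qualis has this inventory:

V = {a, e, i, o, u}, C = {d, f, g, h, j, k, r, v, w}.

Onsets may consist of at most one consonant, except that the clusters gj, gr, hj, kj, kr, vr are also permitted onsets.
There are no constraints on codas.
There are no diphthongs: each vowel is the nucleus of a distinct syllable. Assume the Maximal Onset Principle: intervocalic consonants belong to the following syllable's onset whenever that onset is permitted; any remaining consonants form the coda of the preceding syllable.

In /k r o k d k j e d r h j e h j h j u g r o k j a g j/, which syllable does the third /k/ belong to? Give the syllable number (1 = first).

Vowels present: o, e, e, u, o, a; each is a nucleus, giving 6 syllables.
/o…e/ gap (V1→V2): /kdkj/ — longest licit onset from the right is /kj/, leaving /kd/ as coda.
/e…e/ gap (V2→V3): /drhj/ splits as /dr/ + /hj/ (/hj/ is the longest suffix that is a licit onset).
/e…u/ gap (V3→V4): /hjhj/ splits as /hj/ + /hj/ (/hj/ is the longest suffix that is a licit onset).
/u…o/ gap (V4→V5): cluster /gr/ — /gr/ is itself a permitted onset, so the whole cluster goes right; preceding coda = ∅.
/o…a/ gap (V5→V6): /kj/ — entire cluster is a permitted onset → onset /kj/, coda ∅.
Syllabification: krokd.kjedr.hjehj.hju.gro.kjagj.
The third /k/ is in the onset of syllable 2 (/kjedr/).

2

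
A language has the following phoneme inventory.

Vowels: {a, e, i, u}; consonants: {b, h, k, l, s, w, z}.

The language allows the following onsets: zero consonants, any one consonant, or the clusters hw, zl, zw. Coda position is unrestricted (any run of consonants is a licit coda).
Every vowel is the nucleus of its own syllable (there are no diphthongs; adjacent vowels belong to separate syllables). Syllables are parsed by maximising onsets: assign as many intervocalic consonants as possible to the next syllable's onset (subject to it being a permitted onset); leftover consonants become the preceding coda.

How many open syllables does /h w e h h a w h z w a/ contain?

1

Vowels present: e, a, a; each is a nucleus, giving 3 syllables.
σ1/σ2 boundary: /hh/ splits as /h/ + /h/ (/h/ is the longest suffix that is a licit onset).
σ2/σ3 boundary: /whzw/ — longest licit onset from the right is /zw/, leaving /wh/ as coda.
Result: hweh.hawh.zwa.
Classifying each syllable: /hweh/ (closed), /hawh/ (closed), /zwa/ (open).
Open syllables: 1.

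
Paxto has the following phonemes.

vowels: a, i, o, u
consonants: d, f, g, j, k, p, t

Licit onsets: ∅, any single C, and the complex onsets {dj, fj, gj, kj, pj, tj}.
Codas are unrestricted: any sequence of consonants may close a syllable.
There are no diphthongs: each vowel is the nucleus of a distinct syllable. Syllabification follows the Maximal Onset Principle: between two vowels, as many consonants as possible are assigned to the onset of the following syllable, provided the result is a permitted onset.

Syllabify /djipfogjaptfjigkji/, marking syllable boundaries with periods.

djip.fo.gjapt.fjig.kji

The vowels are i, o, a, i, i — 5 nuclei, so 5 syllables.
σ1/σ2 boundary: /pf/ — longest licit onset from the right is /f/, leaving /p/ as coda.
σ2/σ3 boundary: /gj/ is a licit onset in full, so it all attaches to the next syllable.
σ3/σ4 boundary: /ptfj/ splits as /pt/ + /fj/ (/fj/ is the longest suffix that is a licit onset).
σ4/σ5 boundary: cluster /gkj/ — the longest permitted-onset suffix is /kj/; onset = /kj/, preceding coda = /g/.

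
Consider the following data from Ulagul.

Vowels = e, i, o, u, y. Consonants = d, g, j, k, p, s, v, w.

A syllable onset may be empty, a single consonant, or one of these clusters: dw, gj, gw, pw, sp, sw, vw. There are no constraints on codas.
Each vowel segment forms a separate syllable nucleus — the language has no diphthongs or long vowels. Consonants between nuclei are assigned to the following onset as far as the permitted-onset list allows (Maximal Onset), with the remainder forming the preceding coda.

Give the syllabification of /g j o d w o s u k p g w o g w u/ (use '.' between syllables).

The vowels are o, o, u, o, u — 5 nuclei, so 5 syllables.
/o…o/ gap (V1→V2): cluster /dw/ — /dw/ is itself a permitted onset, so the whole cluster goes right; preceding coda = ∅.
/o…u/ gap (V2→V3): just /s/ — single C goes to the following onset.
/u…o/ gap (V3→V4): /kpgw/ — longest licit onset from the right is /gw/, leaving /kp/ as coda.
/o…u/ gap (V4→V5): /gw/ — entire cluster is a permitted onset → onset /gw/, coda ∅.

gjo.dwo.sukp.gwo.gwu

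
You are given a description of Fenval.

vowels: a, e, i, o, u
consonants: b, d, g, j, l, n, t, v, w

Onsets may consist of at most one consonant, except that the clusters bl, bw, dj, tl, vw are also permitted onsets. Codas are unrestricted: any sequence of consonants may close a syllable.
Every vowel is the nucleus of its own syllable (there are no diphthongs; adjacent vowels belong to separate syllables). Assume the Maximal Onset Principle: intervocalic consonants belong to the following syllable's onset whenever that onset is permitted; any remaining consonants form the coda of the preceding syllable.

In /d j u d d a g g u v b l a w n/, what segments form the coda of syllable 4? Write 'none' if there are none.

Vowels present: u, a, u, a; each is a nucleus, giving 4 syllables.
/u…a/ gap (V1→V2): /dd/; trying suffixes from longest down, /d/ is the first permitted one, so coda /d/ | onset /d/.
/a…u/ gap (V2→V3): cluster /gg/ — the longest permitted-onset suffix is /g/; onset = /g/, preceding coda = /g/.
/u…a/ gap (V3→V4): /vbl/; trying suffixes from longest down, /bl/ is the first permitted one, so coda /v/ | onset /bl/.
So the parse is djud.dag.guv.blawn.
Syllable 4 is /blawn/: onset /bl/, nucleus /a/, coda /wn/.

wn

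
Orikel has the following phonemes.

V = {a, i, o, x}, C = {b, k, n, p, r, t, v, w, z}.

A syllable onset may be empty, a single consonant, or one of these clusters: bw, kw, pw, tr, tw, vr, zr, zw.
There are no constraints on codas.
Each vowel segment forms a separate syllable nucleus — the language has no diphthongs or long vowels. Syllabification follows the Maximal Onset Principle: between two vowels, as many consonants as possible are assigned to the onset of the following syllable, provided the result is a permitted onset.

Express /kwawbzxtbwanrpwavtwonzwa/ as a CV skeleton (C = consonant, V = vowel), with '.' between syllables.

The vowels are a, x, a, a, o, a — 6 nuclei, so 6 syllables.
σ1/σ2 boundary: cluster /wbz/ — the longest permitted-onset suffix is /z/; onset = /z/, preceding coda = /wb/.
σ2/σ3 boundary: /tbw/ splits as /t/ + /bw/ (/bw/ is the longest suffix that is a licit onset).
σ3/σ4 boundary: /nrpw/; trying suffixes from longest down, /pw/ is the first permitted one, so coda /nr/ | onset /pw/.
σ4/σ5 boundary: /vtw/ splits as /v/ + /tw/ (/tw/ is the longest suffix that is a licit onset).
σ5/σ6 boundary: /nzw/ — longest licit onset from the right is /zw/, leaving /n/ as coda.
Putting it together: kwawb.zxt.bwanr.pwav.twon.zwa.
Mapping each syllable to C/V: /kwawb/ → CCVCC, /zxt/ → CVC, /bwanr/ → CCVCC, /pwav/ → CCVC, /twon/ → CCVC, /zwa/ → CCV.

CCVCC.CVC.CCVCC.CCVC.CCVC.CCV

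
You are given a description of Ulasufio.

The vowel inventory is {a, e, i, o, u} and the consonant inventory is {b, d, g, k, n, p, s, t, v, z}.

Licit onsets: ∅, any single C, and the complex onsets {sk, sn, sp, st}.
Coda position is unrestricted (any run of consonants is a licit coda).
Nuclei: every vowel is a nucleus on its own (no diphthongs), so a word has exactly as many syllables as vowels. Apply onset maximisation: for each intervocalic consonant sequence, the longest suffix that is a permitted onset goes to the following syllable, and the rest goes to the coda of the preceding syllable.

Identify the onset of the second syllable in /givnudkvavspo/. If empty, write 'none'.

n

Nuclei (vowels): i, u, a, o → 4 syllables.
σ1/σ2 boundary: /vn/ splits as /v/ + /n/ (/n/ is the longest suffix that is a licit onset).
σ2/σ3 boundary: /dkv/; trying suffixes from longest down, /v/ is the first permitted one, so coda /dk/ | onset /v/.
σ3/σ4 boundary: /vsp/ splits as /v/ + /sp/ (/sp/ is the longest suffix that is a licit onset).
Result: giv.nudk.vav.spo.
Syllable 2 is /nudk/: onset /n/, nucleus /u/, coda /dk/.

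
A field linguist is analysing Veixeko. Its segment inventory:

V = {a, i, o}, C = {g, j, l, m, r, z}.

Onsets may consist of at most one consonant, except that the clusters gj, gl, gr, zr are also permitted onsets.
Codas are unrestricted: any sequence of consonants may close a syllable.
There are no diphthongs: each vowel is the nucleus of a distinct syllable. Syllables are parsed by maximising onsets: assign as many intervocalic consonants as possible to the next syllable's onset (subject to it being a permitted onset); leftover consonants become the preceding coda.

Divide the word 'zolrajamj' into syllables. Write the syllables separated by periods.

The vowels are o, a, a — 3 nuclei, so 3 syllables.
σ1/σ2 boundary: /lr/; trying suffixes from longest down, /r/ is the first permitted one, so coda /l/ | onset /r/.
σ2/σ3 boundary: /j/ → onset of the next syllable (single consonants are always licit onsets).

zol.ra.jamj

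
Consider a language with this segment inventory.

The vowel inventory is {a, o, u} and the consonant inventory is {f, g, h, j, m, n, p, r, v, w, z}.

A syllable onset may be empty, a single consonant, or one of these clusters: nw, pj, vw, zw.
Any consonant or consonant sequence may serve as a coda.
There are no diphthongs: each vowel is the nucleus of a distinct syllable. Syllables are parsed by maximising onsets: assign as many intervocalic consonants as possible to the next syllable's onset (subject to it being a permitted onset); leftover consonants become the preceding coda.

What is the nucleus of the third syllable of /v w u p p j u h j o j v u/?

Vowels present: u, u, o, u; each is a nucleus, giving 4 syllables.
The third nucleus (vowel 3 from the left) is /o/.

o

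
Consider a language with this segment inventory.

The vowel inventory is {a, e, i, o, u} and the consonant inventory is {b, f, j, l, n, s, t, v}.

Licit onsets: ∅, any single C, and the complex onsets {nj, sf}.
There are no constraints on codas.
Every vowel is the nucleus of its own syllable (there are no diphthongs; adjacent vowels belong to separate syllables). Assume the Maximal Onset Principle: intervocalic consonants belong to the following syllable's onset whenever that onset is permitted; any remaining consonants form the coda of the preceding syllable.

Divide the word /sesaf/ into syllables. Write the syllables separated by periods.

Nuclei (vowels): e, a → 2 syllables.
/e…a/ gap (V1→V2): just /s/ — single C goes to the following onset.

se.saf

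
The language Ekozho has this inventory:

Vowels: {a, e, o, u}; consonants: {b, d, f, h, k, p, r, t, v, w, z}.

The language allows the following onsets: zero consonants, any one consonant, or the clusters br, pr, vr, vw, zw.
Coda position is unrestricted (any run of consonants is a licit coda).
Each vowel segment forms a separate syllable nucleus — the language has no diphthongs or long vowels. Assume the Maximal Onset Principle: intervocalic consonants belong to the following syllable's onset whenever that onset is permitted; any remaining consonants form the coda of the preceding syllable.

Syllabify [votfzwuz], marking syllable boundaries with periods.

The vowels are o, u — 2 nuclei, so 2 syllables.
/o…u/ gap (V1→V2): /tfzw/ splits as /tf/ + /zw/ (/zw/ is the longest suffix that is a licit onset).

votf.zwuz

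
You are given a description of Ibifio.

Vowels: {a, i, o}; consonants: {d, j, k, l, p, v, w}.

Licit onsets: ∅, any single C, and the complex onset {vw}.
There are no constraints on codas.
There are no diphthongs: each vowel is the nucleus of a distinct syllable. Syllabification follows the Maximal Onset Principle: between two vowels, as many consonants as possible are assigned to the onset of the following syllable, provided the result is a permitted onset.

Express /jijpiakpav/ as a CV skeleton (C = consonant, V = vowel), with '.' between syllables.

The vowels are i, i, a, a — 4 nuclei, so 4 syllables.
Between /i/ (V1) and /i/ (V2): /jp/; trying suffixes from longest down, /p/ is the first permitted one, so coda /j/ | onset /p/.
Between /i/ (V2) and /a/ (V3): nothing intervenes; syllable break is V.V.
Between /a/ (V3) and /a/ (V4): /kp/ splits as /k/ + /p/ (/p/ is the longest suffix that is a licit onset).
Putting it together: jij.pi.ak.pav.
Mapping each syllable to C/V: /jij/ → CVC, /pi/ → CV, /ak/ → VC, /pav/ → CVC.

CVC.CV.VC.CVC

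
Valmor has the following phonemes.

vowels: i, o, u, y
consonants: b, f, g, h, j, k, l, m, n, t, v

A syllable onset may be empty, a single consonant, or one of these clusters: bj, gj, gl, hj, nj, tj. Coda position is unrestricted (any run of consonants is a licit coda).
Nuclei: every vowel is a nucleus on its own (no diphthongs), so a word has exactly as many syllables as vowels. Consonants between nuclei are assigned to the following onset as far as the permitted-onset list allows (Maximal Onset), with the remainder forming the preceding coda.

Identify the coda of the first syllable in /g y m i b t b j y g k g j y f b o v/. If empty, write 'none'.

none

Vowels present: y, i, y, y, o; each is a nucleus, giving 5 syllables.
σ1/σ2 boundary: just /m/ — single C goes to the following onset.
σ2/σ3 boundary: /btbj/; trying suffixes from longest down, /bj/ is the first permitted one, so coda /bt/ | onset /bj/.
σ3/σ4 boundary: /gkgj/ splits as /gk/ + /gj/ (/gj/ is the longest suffix that is a licit onset).
σ4/σ5 boundary: /fb/; trying suffixes from longest down, /b/ is the first permitted one, so coda /f/ | onset /b/.
Result: gy.mibt.bjygk.gjyf.bov.
Syllable 1 is /gy/: onset /g/, nucleus /y/, coda ∅.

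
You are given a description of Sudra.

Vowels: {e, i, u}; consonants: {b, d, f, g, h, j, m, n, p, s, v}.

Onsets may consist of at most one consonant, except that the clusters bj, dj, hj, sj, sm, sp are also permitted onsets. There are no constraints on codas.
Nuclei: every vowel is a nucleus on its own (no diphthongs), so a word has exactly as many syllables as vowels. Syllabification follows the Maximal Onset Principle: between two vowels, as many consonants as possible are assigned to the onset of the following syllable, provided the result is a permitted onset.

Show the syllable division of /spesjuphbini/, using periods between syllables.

Nuclei (vowels): e, u, i, i → 4 syllables.
σ1/σ2 boundary: cluster /sj/ — /sj/ is itself a permitted onset, so the whole cluster goes right; preceding coda = ∅.
σ2/σ3 boundary: cluster /phb/ — the longest permitted-onset suffix is /b/; onset = /b/, preceding coda = /ph/.
σ3/σ4 boundary: /n/ → onset of the next syllable (single consonants are always licit onsets).

spe.sjuph.bi.ni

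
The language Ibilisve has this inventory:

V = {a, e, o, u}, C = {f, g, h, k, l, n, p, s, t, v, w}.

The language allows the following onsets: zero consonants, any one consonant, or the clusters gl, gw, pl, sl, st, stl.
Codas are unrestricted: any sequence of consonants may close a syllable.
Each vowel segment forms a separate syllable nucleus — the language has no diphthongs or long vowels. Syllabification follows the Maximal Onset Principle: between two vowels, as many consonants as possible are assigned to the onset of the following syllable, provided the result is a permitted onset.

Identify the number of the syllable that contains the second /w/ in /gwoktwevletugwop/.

Nuclei (vowels): o, e, e, u, o → 5 syllables.
Between /o/ (V1) and /e/ (V2): cluster /ktw/ — the longest permitted-onset suffix is /w/; onset = /w/, preceding coda = /kt/.
Between /e/ (V2) and /e/ (V3): cluster /vl/ — the longest permitted-onset suffix is /l/; onset = /l/, preceding coda = /v/.
Between /e/ (V3) and /u/ (V4): /t/ → onset of the next syllable (single consonants are always licit onsets).
Between /u/ (V4) and /o/ (V5): /gw/ is a licit onset in full, so it all attaches to the next syllable.
Result: gwokt.wev.le.tu.gwop.
The second /w/ is in the onset of syllable 2 (/wev/).

2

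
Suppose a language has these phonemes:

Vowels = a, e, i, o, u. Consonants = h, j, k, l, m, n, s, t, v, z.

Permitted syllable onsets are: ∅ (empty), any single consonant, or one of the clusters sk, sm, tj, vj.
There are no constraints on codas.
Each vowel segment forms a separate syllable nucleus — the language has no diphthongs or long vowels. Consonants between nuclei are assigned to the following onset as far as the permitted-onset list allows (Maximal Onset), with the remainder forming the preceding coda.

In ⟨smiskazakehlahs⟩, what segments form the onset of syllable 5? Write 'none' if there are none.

Nuclei (vowels): i, a, a, e, a → 5 syllables.
Between /i/ (V1) and /a/ (V2): /sk/ — entire cluster is a permitted onset → onset /sk/, coda ∅.
Between /a/ (V2) and /a/ (V3): /z/ → onset of the next syllable (single consonants are always licit onsets).
Between /a/ (V3) and /e/ (V4): just /k/ — single C goes to the following onset.
Between /e/ (V4) and /a/ (V5): /hl/ splits as /h/ + /l/ (/l/ is the longest suffix that is a licit onset).
So the parse is smi.ska.za.keh.lahs.
Syllable 5 is /lahs/: onset /l/, nucleus /a/, coda /hs/.

l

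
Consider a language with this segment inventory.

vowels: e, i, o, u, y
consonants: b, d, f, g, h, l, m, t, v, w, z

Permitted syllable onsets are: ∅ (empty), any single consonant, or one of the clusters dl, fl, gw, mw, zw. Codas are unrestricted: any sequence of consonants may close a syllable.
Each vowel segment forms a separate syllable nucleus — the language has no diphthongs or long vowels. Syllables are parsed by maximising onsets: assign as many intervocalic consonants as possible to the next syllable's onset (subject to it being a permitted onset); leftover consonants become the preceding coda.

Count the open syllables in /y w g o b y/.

2

Vowels present: y, o, y; each is a nucleus, giving 3 syllables.
Between /y/ (V1) and /o/ (V2): /wg/ — longest licit onset from the right is /g/, leaving /w/ as coda.
Between /o/ (V2) and /y/ (V3): just /b/ — single C goes to the following onset.
Putting it together: yw.go.by.
Classifying each syllable: /yw/ (closed), /go/ (open), /by/ (open).
Open syllables: 2.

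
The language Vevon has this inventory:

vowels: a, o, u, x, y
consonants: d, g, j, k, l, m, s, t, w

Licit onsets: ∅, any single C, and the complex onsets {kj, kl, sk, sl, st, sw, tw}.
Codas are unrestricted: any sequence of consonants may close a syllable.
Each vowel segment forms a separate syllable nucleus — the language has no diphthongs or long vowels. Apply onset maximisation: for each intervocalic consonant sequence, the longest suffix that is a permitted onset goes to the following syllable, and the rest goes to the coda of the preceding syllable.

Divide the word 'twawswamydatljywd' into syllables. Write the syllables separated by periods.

Nuclei (vowels): a, a, y, a, y → 5 syllables.
/a…a/ gap (V1→V2): /wsw/ splits as /w/ + /sw/ (/sw/ is the longest suffix that is a licit onset).
/a…y/ gap (V2→V3): just /m/ — single C goes to the following onset.
/y…a/ gap (V3→V4): /d/ → onset of the next syllable (single consonants are always licit onsets).
/a…y/ gap (V4→V5): cluster /tlj/ — the longest permitted-onset suffix is /j/; onset = /j/, preceding coda = /tl/.

twaw.swa.my.datl.jywd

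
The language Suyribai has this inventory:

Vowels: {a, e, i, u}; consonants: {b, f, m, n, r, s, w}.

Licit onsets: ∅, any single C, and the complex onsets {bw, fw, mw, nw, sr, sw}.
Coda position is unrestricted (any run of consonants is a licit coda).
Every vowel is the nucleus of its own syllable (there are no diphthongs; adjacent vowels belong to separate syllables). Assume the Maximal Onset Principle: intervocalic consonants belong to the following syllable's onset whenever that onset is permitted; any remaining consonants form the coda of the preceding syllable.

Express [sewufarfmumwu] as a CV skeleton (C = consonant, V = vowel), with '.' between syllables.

Nuclei (vowels): e, u, a, u, u → 5 syllables.
Between /e/ (V1) and /u/ (V2): /w/ → onset of the next syllable (single consonants are always licit onsets).
Between /u/ (V2) and /a/ (V3): just /f/ — single C goes to the following onset.
Between /a/ (V3) and /u/ (V4): /rfm/ — longest licit onset from the right is /m/, leaving /rf/ as coda.
Between /u/ (V4) and /u/ (V5): cluster /mw/ — /mw/ is itself a permitted onset, so the whole cluster goes right; preceding coda = ∅.
So the parse is se.wu.farf.mu.mwu.
Mapping each syllable to C/V: /se/ → CV, /wu/ → CV, /farf/ → CVCC, /mu/ → CV, /mwu/ → CCV.

CV.CV.CVCC.CV.CCV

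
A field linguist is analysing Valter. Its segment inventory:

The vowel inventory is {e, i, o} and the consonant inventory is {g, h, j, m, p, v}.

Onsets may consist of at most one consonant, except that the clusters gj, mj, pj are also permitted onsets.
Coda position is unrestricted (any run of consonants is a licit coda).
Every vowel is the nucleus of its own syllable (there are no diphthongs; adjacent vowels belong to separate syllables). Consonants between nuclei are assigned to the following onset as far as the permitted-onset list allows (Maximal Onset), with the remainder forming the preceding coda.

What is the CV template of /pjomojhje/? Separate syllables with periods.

Vowels present: o, o, e; each is a nucleus, giving 3 syllables.
Between /o/ (V1) and /o/ (V2): /m/ → onset of the next syllable (single consonants are always licit onsets).
Between /o/ (V2) and /e/ (V3): /jhj/ splits as /jh/ + /j/ (/j/ is the longest suffix that is a licit onset).
Putting it together: pjo.mojh.je.
Mapping each syllable to C/V: /pjo/ → CCV, /mojh/ → CVCC, /je/ → CV.

CCV.CVCC.CV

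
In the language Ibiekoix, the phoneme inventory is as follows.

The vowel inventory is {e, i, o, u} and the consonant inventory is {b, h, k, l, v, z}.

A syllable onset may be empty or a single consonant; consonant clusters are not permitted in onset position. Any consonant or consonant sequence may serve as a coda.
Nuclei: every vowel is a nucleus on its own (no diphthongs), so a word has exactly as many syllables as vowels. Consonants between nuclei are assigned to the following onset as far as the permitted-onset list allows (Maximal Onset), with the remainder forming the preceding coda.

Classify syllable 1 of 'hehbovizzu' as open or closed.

Vowels present: e, o, i, u; each is a nucleus, giving 4 syllables.
σ1/σ2 boundary: /hb/; trying suffixes from longest down, /b/ is the first permitted one, so coda /h/ | onset /b/.
σ2/σ3 boundary: /v/ → onset of the next syllable (single consonants are always licit onsets).
σ3/σ4 boundary: /zz/ splits as /z/ + /z/ (/z/ is the longest suffix that is a licit onset).
Syllabification: heh.bo.viz.zu.
Syllable 1 is /heh/ with coda /h/, so it is closed.

closed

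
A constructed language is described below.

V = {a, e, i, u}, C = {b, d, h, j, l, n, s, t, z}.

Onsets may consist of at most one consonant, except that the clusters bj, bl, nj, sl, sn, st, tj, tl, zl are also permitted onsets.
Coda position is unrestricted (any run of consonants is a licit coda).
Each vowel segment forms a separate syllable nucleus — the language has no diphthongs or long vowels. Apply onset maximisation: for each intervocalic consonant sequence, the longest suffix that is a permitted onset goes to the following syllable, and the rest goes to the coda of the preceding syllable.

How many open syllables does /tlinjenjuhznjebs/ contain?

2

Nuclei (vowels): i, e, u, e → 4 syllables.
σ1/σ2 boundary: /nj/ — entire cluster is a permitted onset → onset /nj/, coda ∅.
σ2/σ3 boundary: /nj/ is a licit onset in full, so it all attaches to the next syllable.
σ3/σ4 boundary: /hznj/ splits as /hz/ + /nj/ (/nj/ is the longest suffix that is a licit onset).
So the parse is tli.nje.njuhz.njebs.
Classifying each syllable: /tli/ (open), /nje/ (open), /njuhz/ (closed), /njebs/ (closed).
Open syllables: 2.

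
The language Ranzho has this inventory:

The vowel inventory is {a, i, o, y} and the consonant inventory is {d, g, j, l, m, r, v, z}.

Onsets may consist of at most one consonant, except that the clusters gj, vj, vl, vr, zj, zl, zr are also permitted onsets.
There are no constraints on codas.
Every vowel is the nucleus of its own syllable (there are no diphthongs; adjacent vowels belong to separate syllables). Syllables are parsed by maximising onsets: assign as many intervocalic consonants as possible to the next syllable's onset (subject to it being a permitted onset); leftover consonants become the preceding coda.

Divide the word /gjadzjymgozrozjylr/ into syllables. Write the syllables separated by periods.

gjad.zjym.go.zro.zjylr

Vowels present: a, y, o, o, y; each is a nucleus, giving 5 syllables.
V1 /a/ – V2 /y/: /dzj/ splits as /d/ + /zj/ (/zj/ is the longest suffix that is a licit onset).
V2 /y/ – V3 /o/: /mg/; trying suffixes from longest down, /g/ is the first permitted one, so coda /m/ | onset /g/.
V3 /o/ – V4 /o/: /zr/ — entire cluster is a permitted onset → onset /zr/, coda ∅.
V4 /o/ – V5 /y/: /zj/ — entire cluster is a permitted onset → onset /zj/, coda ∅.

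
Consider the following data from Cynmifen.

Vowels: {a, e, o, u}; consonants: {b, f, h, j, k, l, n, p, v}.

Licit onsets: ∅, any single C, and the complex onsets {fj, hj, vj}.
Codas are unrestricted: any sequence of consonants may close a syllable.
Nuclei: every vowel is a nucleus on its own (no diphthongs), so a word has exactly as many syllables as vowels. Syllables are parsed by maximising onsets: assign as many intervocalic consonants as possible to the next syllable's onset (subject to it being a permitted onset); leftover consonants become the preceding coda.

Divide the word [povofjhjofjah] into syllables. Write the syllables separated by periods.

The vowels are o, o, o, a — 4 nuclei, so 4 syllables.
Between /o/ (V1) and /o/ (V2): /v/ is a single consonant, so it becomes the next onset.
Between /o/ (V2) and /o/ (V3): /fjhj/; trying suffixes from longest down, /hj/ is the first permitted one, so coda /fj/ | onset /hj/.
Between /o/ (V3) and /a/ (V4): cluster /fj/ — /fj/ is itself a permitted onset, so the whole cluster goes right; preceding coda = ∅.

po.vofj.hjo.fjah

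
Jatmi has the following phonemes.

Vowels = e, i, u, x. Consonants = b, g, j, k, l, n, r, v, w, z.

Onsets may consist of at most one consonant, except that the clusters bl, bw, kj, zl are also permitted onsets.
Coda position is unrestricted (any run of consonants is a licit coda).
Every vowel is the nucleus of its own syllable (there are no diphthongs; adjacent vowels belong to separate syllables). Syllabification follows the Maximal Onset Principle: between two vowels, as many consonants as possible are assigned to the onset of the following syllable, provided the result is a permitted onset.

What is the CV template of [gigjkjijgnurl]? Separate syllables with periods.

Vowels present: i, i, u; each is a nucleus, giving 3 syllables.
/i…i/ gap (V1→V2): /gjkj/ splits as /gj/ + /kj/ (/kj/ is the longest suffix that is a licit onset).
/i…u/ gap (V2→V3): /jgn/ splits as /jg/ + /n/ (/n/ is the longest suffix that is a licit onset).
Putting it together: gigj.kjijg.nurl.
Mapping each syllable to C/V: /gigj/ → CVCC, /kjijg/ → CCVCC, /nurl/ → CVCC.

CVCC.CCVCC.CVCC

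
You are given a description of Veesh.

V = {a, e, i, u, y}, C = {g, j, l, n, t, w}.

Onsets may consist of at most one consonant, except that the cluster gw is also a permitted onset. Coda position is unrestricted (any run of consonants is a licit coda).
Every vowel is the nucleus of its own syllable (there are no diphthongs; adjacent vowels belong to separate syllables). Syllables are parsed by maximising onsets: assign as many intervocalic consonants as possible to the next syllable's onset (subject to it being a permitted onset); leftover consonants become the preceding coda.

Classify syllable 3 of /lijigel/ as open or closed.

Nuclei (vowels): i, i, e → 3 syllables.
σ1/σ2 boundary: /j/ is a single consonant, so it becomes the next onset.
σ2/σ3 boundary: /g/ → onset of the next syllable (single consonants are always licit onsets).
So the parse is li.ji.gel.
Syllable 3 is /gel/ with coda /l/, so it is closed.

closed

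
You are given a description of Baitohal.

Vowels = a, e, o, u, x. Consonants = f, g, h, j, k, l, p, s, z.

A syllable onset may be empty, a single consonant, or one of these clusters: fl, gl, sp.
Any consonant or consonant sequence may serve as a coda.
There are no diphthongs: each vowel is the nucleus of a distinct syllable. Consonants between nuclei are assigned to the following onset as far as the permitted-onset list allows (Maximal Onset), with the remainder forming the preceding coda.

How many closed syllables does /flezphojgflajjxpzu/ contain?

4

The vowels are e, o, a, x, u — 5 nuclei, so 5 syllables.
/e…o/ gap (V1→V2): cluster /zph/ — the longest permitted-onset suffix is /h/; onset = /h/, preceding coda = /zp/.
/o…a/ gap (V2→V3): /jgfl/ splits as /jg/ + /fl/ (/fl/ is the longest suffix that is a licit onset).
/a…x/ gap (V3→V4): /jj/; trying suffixes from longest down, /j/ is the first permitted one, so coda /j/ | onset /j/.
/x…u/ gap (V4→V5): /pz/ — longest licit onset from the right is /z/, leaving /p/ as coda.
So the parse is flezp.hojg.flaj.jxp.zu.
Classifying each syllable: /flezp/ (closed), /hojg/ (closed), /flaj/ (closed), /jxp/ (closed), /zu/ (open).
Closed syllables: 4.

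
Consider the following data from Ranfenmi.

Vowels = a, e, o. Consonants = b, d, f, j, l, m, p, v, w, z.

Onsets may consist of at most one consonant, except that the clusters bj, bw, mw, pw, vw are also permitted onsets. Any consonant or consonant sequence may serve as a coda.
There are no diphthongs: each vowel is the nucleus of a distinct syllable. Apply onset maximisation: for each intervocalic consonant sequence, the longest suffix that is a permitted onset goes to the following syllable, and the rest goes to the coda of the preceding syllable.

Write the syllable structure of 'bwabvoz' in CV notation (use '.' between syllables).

Vowels present: a, o; each is a nucleus, giving 2 syllables.
Between /a/ (V1) and /o/ (V2): /bv/; trying suffixes from longest down, /v/ is the first permitted one, so coda /b/ | onset /v/.
So the parse is bwab.voz.
Mapping each syllable to C/V: /bwab/ → CCVC, /voz/ → CVC.

CCVC.CVC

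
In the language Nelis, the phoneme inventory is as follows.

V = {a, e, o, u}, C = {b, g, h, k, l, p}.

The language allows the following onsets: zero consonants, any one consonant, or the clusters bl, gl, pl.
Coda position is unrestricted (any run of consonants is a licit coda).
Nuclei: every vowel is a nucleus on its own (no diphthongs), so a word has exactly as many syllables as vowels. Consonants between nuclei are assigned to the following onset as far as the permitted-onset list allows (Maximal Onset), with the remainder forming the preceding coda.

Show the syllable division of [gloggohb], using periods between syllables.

glog.gohb

The vowels are o, o — 2 nuclei, so 2 syllables.
V1 /o/ – V2 /o/: cluster /gg/ — the longest permitted-onset suffix is /g/; onset = /g/, preceding coda = /g/.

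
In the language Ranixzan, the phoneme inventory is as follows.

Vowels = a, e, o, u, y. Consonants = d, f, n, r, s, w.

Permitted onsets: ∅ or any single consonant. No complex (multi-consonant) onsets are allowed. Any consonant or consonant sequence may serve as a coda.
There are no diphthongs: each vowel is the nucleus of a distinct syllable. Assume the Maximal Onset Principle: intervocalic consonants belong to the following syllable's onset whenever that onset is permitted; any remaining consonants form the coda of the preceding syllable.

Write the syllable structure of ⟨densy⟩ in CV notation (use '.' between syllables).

CVC.CV

The vowels are e, y — 2 nuclei, so 2 syllables.
σ1/σ2 boundary: /ns/ splits as /n/ + /s/ (/s/ is the longest suffix that is a licit onset).
Putting it together: den.sy.
Mapping each syllable to C/V: /den/ → CVC, /sy/ → CV.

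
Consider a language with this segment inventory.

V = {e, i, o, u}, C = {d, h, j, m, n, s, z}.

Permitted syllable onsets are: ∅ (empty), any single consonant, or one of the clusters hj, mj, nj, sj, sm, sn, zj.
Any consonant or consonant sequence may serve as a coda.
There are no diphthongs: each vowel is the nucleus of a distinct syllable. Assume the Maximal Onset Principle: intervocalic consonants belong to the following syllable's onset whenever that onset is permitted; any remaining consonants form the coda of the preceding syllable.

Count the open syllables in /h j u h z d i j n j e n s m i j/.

The vowels are u, i, e, i — 4 nuclei, so 4 syllables.
Between /u/ (V1) and /i/ (V2): cluster /hzd/ — the longest permitted-onset suffix is /d/; onset = /d/, preceding coda = /hz/.
Between /i/ (V2) and /e/ (V3): /jnj/ — longest licit onset from the right is /nj/, leaving /j/ as coda.
Between /e/ (V3) and /i/ (V4): /nsm/ splits as /n/ + /sm/ (/sm/ is the longest suffix that is a licit onset).
Putting it together: hjuhz.dij.njen.smij.
Classifying each syllable: /hjuhz/ (closed), /dij/ (closed), /njen/ (closed), /smij/ (closed).
Open syllables: 0.

0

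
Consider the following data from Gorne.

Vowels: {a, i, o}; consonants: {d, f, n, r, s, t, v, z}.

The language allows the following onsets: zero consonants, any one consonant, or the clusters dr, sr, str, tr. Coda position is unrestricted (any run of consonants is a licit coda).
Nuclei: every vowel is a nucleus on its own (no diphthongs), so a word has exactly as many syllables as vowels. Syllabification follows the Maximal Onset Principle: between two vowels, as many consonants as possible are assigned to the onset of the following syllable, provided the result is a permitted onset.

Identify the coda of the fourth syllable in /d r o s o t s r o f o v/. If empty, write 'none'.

Vowels present: o, o, o, o; each is a nucleus, giving 4 syllables.
V1 /o/ – V2 /o/: /s/ is a single consonant, so it becomes the next onset.
V2 /o/ – V3 /o/: /tsr/ splits as /t/ + /sr/ (/sr/ is the longest suffix that is a licit onset).
V3 /o/ – V4 /o/: just /f/ — single C goes to the following onset.
So the parse is dro.sot.sro.fov.
Syllable 4 is /fov/: onset /f/, nucleus /o/, coda /v/.

v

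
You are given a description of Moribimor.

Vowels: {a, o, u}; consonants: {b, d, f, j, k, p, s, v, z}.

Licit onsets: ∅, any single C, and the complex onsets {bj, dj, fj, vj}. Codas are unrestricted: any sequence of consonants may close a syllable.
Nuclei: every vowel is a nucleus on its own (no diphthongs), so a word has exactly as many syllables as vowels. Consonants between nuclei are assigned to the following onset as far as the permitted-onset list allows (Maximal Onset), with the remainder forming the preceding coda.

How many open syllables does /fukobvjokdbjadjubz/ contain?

2

The vowels are u, o, o, a, u — 5 nuclei, so 5 syllables.
/u…o/ gap (V1→V2): /k/ is a single consonant, so it becomes the next onset.
/o…o/ gap (V2→V3): /bvj/ splits as /b/ + /vj/ (/vj/ is the longest suffix that is a licit onset).
/o…a/ gap (V3→V4): cluster /kdbj/ — the longest permitted-onset suffix is /bj/; onset = /bj/, preceding coda = /kd/.
/a…u/ gap (V4→V5): /dj/ — entire cluster is a permitted onset → onset /dj/, coda ∅.
Syllabification: fu.kob.vjokd.bja.djubz.
Classifying each syllable: /fu/ (open), /kob/ (closed), /vjokd/ (closed), /bja/ (open), /djubz/ (closed).
Open syllables: 2.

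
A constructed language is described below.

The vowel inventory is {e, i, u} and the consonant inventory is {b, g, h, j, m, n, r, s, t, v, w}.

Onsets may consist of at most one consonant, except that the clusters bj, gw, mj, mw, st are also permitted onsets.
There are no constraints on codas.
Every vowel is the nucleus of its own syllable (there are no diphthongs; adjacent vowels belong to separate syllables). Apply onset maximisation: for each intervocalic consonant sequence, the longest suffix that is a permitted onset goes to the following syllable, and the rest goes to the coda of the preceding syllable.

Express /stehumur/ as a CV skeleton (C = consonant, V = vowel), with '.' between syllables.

CCV.CV.CVC

Nuclei (vowels): e, u, u → 3 syllables.
σ1/σ2 boundary: /h/ is a single consonant, so it becomes the next onset.
σ2/σ3 boundary: just /m/ — single C goes to the following onset.
So the parse is ste.hu.mur.
Mapping each syllable to C/V: /ste/ → CCV, /hu/ → CV, /mur/ → CVC.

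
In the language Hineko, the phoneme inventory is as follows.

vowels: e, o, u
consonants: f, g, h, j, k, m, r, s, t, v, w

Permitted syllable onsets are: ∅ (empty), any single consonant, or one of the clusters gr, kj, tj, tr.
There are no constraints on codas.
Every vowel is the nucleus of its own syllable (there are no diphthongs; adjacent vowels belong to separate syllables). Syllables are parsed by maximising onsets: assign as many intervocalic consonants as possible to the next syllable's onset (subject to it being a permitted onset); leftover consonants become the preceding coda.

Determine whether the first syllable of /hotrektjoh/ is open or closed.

Nuclei (vowels): o, e, o → 3 syllables.
/o…e/ gap (V1→V2): /tr/ — entire cluster is a permitted onset → onset /tr/, coda ∅.
/e…o/ gap (V2→V3): /ktj/ — longest licit onset from the right is /tj/, leaving /k/ as coda.
Syllabification: ho.trek.tjoh.
Syllable 1 is /ho/; it ends in its nucleus with no coda, so it is open.

open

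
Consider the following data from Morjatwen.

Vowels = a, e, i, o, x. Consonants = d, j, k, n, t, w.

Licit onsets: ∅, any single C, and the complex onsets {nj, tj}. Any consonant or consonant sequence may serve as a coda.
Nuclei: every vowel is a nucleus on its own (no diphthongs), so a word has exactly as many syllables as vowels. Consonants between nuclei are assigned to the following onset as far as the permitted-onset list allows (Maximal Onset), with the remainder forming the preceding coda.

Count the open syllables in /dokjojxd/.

The vowels are o, o, x — 3 nuclei, so 3 syllables.
σ1/σ2 boundary: /kj/ splits as /k/ + /j/ (/j/ is the longest suffix that is a licit onset).
σ2/σ3 boundary: /j/ → onset of the next syllable (single consonants are always licit onsets).
Syllabification: dok.jo.jxd.
Classifying each syllable: /dok/ (closed), /jo/ (open), /jxd/ (closed).
Open syllables: 1.

1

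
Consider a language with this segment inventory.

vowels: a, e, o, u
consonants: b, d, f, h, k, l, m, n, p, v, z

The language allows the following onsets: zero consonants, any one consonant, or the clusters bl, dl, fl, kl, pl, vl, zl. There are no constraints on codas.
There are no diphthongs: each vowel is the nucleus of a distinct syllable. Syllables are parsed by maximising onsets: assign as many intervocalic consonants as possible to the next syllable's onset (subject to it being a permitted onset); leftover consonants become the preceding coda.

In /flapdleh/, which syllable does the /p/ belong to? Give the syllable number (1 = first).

Nuclei (vowels): a, e → 2 syllables.
σ1/σ2 boundary: /pdl/ splits as /p/ + /dl/ (/dl/ is the longest suffix that is a licit onset).
Syllabification: flap.dleh.
The /p/ is in the coda of syllable 1 (/flap/).

1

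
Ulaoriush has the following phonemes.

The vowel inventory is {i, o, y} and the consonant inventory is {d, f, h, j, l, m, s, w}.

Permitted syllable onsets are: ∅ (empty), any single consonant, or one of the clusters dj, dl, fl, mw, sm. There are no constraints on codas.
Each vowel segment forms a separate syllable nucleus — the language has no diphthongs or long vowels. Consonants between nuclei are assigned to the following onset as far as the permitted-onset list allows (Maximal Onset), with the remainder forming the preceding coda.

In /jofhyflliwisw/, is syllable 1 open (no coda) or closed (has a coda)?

closed

The vowels are o, y, i, i — 4 nuclei, so 4 syllables.
V1 /o/ – V2 /y/: cluster /fh/ — the longest permitted-onset suffix is /h/; onset = /h/, preceding coda = /f/.
V2 /y/ – V3 /i/: /fll/ splits as /fl/ + /l/ (/l/ is the longest suffix that is a licit onset).
V3 /i/ – V4 /i/: /w/ → onset of the next syllable (single consonants are always licit onsets).
Putting it together: jof.hyfl.li.wisw.
Syllable 1 is /jof/ with coda /f/, so it is closed.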